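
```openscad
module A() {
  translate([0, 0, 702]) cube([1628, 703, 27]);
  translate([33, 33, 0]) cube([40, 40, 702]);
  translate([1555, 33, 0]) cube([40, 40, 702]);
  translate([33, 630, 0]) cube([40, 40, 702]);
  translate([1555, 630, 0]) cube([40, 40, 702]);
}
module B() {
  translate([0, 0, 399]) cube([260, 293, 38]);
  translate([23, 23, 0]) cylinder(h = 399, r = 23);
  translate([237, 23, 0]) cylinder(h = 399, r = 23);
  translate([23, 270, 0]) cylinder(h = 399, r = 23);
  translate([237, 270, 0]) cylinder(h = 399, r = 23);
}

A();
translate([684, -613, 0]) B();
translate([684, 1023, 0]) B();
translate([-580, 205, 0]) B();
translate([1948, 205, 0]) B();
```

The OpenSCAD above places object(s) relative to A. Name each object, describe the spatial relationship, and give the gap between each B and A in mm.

A is a table. B is a stool. Four stools sit around the table at the −y, +y, −x, +x sides. The gap between each stool and the table is 320 mm.

Each stool's nearest face is 320 mm from the table's bounding box.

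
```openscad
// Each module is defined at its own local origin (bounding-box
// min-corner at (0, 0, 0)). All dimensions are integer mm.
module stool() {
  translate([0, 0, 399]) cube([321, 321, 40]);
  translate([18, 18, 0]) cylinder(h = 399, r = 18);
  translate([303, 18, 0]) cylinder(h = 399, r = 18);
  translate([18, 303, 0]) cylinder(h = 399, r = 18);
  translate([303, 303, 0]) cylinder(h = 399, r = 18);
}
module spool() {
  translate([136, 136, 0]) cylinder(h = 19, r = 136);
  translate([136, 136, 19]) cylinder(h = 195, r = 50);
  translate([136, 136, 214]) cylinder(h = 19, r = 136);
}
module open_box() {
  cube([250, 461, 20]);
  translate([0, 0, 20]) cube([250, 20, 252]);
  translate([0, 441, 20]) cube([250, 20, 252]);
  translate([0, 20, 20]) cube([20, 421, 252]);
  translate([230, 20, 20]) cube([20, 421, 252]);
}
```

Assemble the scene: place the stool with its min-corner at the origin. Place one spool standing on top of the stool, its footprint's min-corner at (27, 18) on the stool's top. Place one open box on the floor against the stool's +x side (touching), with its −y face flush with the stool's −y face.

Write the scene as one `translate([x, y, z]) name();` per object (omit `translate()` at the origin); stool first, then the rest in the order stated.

stool();
translate([27, 18, 439]) spool();
translate([321, 0, 0]) open_box();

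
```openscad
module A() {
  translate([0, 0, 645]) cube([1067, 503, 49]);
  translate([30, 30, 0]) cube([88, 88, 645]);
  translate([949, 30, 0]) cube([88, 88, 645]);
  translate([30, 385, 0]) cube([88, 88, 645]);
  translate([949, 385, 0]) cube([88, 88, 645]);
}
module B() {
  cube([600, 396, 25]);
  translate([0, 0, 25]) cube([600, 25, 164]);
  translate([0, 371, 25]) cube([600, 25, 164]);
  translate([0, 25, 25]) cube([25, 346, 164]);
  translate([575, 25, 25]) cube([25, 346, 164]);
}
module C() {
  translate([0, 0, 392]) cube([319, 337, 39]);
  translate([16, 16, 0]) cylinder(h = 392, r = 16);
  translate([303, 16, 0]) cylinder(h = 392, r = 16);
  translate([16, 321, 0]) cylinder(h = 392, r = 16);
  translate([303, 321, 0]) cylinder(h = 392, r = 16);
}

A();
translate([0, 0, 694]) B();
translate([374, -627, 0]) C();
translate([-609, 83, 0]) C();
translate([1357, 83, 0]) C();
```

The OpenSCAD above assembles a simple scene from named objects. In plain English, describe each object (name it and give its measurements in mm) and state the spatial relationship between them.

A is a table with a 1067×503 mm rectangular top, 49 mm thick, top surface at z = 694 mm, supported by four 88×88 mm square legs, each inset 30 mm from the nearest pair of top edges, running from the floor.

B is an open-topped rectangular box: outside dimensions 600×396×189 mm, with a uniform wall and base thickness of 25 mm. The base is a full 600×396 slab on the floor; four walls sit on top of the base. The front and back walls (the −y and +y sides) span the full width; the two side walls fit between them.

C is a four-legged stool. The seat is 319×337 mm, 39 mm thick, top at z = 431 mm. It stands on four round legs, each 32 mm in diameter, from z = 0 to the seat underside, each leg's axis is inset half a diameter from the nearest pair of seat edges (so the leg's bounding box is flush with the corner).

The open box is on top of the table. Three stools sit around the table at the −y, −x, +x sides.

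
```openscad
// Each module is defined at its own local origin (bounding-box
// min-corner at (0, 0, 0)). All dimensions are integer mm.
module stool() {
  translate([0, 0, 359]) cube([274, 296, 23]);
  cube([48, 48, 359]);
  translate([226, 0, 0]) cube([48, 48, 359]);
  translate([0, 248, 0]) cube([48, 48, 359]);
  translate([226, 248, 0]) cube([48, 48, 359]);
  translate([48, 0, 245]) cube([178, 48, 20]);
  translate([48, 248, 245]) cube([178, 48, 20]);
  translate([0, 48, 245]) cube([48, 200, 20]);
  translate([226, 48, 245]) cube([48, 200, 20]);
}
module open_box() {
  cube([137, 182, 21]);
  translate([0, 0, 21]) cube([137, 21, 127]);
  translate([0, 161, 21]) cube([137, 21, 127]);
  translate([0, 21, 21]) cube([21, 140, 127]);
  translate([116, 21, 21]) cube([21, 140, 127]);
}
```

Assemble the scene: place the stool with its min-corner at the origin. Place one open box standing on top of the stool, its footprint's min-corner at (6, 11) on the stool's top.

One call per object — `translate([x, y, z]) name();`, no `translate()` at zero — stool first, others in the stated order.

stool();
translate([6, 11, 382]) open_box();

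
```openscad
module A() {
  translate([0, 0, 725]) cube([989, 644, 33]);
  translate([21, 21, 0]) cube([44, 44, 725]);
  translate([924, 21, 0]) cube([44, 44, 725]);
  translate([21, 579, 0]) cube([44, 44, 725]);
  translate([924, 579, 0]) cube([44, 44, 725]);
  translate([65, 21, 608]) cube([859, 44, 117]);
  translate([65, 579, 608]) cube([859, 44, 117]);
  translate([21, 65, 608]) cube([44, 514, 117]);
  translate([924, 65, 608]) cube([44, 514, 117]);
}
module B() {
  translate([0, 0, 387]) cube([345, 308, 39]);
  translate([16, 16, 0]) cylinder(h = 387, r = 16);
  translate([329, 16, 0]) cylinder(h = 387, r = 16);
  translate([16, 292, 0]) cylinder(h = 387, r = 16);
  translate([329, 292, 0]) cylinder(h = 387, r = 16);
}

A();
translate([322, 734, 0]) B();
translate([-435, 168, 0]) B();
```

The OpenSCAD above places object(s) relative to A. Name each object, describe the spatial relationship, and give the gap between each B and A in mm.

Each stool's nearest face is 90 mm from the table's bounding box.

A is a table. B is a stool. Two stools sit around the table at the +y, −x sides. The gap between each stool and the table is 90 mm.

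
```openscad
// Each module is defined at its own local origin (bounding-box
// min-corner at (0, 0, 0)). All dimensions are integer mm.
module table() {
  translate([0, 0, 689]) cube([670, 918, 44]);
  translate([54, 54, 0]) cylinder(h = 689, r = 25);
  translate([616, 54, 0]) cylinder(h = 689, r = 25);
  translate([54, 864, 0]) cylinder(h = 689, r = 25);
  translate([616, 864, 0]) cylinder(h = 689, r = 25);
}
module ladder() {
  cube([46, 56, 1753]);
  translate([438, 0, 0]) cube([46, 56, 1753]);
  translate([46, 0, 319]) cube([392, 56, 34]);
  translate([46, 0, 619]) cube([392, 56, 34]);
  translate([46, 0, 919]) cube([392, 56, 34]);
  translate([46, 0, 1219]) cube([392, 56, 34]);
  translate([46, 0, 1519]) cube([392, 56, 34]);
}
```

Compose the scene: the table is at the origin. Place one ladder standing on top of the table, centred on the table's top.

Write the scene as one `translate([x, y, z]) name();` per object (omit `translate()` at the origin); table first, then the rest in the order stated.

table();
translate([93, 431, 733]) ladder();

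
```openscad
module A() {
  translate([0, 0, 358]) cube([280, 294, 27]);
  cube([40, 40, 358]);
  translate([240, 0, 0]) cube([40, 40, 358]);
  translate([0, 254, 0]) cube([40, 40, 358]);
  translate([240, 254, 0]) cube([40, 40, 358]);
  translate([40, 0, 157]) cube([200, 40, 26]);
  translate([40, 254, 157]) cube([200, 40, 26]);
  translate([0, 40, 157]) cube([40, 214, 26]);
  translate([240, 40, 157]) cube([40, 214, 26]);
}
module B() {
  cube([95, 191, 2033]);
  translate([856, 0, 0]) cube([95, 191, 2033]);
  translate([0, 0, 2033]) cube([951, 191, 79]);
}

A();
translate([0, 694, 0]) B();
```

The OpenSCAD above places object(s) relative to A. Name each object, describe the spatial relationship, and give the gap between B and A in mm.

The door frame's nearest face is 400 mm from the stool's +y face.

A is a stool. B is a door frame. The door frame is on the floor beside the stool on its +y side. The gap between the door frame and the stool is 400 mm.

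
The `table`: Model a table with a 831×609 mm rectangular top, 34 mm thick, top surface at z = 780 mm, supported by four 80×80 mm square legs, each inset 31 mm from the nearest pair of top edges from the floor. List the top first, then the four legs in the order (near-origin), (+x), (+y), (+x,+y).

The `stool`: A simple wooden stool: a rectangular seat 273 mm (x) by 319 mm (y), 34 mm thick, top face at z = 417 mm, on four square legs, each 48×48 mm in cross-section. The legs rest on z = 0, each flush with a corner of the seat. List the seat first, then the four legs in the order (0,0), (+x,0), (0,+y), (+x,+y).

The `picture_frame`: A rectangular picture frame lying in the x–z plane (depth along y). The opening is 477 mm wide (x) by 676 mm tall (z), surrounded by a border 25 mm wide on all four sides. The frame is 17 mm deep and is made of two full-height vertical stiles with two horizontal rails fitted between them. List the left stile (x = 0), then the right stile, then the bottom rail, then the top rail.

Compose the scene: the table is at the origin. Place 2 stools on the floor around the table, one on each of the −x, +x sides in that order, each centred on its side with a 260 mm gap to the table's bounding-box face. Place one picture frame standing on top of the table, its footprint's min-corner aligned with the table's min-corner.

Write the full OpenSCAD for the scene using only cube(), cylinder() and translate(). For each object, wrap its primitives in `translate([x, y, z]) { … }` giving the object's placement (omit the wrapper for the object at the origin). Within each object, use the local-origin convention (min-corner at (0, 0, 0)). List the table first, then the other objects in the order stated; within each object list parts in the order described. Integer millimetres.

translate([0, 0, 746]) cube([831, 609, 34]);
translate([31, 31, 0]) cube([80, 80, 746]);
translate([720, 31, 0]) cube([80, 80, 746]);
translate([31, 498, 0]) cube([80, 80, 746]);
translate([720, 498, 0]) cube([80, 80, 746]);
translate([-533, 145, 0]) {
  translate([0, 0, 383]) cube([273, 319, 34]);
  cube([48, 48, 383]);
  translate([225, 0, 0]) cube([48, 48, 383]);
  translate([0, 271, 0]) cube([48, 48, 383]);
  translate([225, 271, 0]) cube([48, 48, 383]);
}
translate([1091, 145, 0]) {
  translate([0, 0, 383]) cube([273, 319, 34]);
  cube([48, 48, 383]);
  translate([225, 0, 0]) cube([48, 48, 383]);
  translate([0, 271, 0]) cube([48, 48, 383]);
  translate([225, 271, 0]) cube([48, 48, 383]);
}
translate([0, 0, 780]) {
  cube([25, 17, 726]);
  translate([502, 0, 0]) cube([25, 17, 726]);
  translate([25, 0, 0]) cube([477, 17, 25]);
  translate([25, 0, 701]) cube([477, 17, 25]);
}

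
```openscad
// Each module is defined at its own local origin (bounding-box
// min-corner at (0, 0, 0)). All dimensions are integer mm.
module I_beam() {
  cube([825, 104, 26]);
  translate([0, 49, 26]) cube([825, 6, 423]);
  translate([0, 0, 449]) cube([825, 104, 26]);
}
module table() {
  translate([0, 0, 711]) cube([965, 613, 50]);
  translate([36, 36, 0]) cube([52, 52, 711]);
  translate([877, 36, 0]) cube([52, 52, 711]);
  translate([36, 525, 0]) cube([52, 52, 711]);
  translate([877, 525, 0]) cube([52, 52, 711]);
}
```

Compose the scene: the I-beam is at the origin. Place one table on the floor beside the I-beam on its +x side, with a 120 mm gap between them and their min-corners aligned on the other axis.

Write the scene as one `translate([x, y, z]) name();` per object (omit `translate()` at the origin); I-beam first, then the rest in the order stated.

I_beam();
translate([945, 0, 0]) table();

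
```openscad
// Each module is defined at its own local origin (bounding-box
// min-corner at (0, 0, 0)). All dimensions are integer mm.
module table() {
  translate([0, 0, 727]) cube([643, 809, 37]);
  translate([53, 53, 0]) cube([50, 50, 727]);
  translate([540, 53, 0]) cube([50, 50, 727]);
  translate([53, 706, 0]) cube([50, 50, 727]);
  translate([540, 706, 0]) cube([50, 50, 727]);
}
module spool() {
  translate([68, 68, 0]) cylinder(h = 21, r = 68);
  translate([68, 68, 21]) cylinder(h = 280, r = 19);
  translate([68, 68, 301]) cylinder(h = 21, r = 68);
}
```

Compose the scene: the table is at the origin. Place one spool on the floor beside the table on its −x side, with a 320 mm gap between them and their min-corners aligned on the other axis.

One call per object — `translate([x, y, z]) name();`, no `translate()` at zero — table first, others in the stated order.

table();
translate([-456, 0, 0]) spool();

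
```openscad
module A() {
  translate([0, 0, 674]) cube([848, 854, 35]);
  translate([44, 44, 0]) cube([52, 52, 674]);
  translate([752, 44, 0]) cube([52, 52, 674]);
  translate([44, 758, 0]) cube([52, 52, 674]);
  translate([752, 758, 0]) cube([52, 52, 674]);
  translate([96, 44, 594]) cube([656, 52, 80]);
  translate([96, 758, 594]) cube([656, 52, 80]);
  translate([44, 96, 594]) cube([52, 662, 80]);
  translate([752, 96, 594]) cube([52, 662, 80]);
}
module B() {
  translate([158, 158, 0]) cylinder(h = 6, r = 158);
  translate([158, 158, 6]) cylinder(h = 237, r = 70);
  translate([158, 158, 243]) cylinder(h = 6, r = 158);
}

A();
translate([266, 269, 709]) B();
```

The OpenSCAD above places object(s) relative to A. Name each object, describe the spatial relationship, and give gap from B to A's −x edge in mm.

A is a table. B is a spool. The spool is on top of the table, centred. The gap from the spool to the table's −x edge is 266 mm.

The spool's min-x is at 266; the table's min-x is 0; gap = 266 mm.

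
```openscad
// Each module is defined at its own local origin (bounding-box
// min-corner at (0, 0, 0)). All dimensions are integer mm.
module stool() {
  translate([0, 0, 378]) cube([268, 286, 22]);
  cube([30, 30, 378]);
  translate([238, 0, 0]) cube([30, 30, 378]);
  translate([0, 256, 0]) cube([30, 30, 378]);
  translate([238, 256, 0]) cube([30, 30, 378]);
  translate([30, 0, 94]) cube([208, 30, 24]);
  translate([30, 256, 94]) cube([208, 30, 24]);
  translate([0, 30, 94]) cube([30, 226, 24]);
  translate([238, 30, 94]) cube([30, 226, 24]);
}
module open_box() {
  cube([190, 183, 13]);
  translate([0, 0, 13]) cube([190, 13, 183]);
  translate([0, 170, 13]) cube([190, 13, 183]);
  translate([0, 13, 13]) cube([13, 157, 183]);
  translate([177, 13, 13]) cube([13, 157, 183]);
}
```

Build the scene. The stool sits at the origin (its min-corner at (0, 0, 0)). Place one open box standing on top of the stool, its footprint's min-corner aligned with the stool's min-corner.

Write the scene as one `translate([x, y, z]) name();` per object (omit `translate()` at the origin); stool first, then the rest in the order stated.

stool();
translate([0, 0, 400]) open_box();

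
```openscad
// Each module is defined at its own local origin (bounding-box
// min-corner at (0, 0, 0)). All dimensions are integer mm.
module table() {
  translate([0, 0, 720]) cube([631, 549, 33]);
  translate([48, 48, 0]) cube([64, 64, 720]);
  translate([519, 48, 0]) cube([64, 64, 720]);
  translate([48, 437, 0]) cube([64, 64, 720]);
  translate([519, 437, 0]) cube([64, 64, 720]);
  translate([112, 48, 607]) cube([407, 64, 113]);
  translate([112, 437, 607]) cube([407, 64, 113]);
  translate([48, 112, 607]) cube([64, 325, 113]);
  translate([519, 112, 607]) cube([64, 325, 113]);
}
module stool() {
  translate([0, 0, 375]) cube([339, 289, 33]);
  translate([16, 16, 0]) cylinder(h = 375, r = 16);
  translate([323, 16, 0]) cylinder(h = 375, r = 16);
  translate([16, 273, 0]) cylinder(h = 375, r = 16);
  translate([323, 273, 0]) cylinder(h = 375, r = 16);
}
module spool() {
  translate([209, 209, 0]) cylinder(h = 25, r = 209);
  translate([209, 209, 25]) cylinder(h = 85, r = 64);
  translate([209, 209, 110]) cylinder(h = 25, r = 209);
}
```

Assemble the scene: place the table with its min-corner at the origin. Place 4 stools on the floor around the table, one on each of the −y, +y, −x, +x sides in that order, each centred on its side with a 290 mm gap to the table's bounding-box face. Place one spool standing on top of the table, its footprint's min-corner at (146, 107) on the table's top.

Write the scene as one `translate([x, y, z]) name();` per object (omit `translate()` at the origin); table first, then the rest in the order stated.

table();
translate([146, -579, 0]) stool();
translate([146, 839, 0]) stool();
translate([-629, 130, 0]) stool();
translate([921, 130, 0]) stool();
translate([146, 107, 753]) spool();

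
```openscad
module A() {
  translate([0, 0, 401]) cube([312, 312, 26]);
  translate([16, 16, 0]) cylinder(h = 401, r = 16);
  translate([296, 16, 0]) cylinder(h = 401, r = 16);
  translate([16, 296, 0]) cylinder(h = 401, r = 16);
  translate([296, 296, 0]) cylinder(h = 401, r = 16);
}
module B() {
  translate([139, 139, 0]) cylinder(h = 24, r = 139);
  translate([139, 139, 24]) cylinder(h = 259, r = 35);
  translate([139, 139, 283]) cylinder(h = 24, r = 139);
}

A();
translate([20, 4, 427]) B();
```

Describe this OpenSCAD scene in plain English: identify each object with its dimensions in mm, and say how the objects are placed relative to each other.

A is a simple wooden stool: a rectangular seat 312 mm (x) by 312 mm (y), 26 mm thick, top face at z = 427 mm, on four round legs, each 32 mm in diameter. The legs rest on z = 0, each leg's axis is inset half a diameter from the nearest pair of seat edges (so the leg's bounding box is flush with the corner).

B is a spool: two coaxial disc flanges of radius 139 mm and thickness 24 mm, joined by a core cylinder of radius 35 mm and height 259 mm. The lower flange rests on z = 0 and the three cylinders share a vertical axis.

The spool is on top of the stool.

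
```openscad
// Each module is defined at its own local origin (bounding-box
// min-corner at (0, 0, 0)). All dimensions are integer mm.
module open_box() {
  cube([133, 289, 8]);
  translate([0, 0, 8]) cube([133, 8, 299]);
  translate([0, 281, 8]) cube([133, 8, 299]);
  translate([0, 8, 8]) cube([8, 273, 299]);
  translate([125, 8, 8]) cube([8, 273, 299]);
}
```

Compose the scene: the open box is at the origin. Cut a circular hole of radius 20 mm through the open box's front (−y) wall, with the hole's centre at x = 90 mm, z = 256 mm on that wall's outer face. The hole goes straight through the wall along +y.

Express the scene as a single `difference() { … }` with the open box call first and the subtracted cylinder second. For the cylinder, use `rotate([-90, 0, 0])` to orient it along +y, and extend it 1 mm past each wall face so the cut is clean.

difference() {
  open_box();
  translate([90, -1, 256]) rotate([-90, 0, 0]) cylinder(h = 10, r = 20);
}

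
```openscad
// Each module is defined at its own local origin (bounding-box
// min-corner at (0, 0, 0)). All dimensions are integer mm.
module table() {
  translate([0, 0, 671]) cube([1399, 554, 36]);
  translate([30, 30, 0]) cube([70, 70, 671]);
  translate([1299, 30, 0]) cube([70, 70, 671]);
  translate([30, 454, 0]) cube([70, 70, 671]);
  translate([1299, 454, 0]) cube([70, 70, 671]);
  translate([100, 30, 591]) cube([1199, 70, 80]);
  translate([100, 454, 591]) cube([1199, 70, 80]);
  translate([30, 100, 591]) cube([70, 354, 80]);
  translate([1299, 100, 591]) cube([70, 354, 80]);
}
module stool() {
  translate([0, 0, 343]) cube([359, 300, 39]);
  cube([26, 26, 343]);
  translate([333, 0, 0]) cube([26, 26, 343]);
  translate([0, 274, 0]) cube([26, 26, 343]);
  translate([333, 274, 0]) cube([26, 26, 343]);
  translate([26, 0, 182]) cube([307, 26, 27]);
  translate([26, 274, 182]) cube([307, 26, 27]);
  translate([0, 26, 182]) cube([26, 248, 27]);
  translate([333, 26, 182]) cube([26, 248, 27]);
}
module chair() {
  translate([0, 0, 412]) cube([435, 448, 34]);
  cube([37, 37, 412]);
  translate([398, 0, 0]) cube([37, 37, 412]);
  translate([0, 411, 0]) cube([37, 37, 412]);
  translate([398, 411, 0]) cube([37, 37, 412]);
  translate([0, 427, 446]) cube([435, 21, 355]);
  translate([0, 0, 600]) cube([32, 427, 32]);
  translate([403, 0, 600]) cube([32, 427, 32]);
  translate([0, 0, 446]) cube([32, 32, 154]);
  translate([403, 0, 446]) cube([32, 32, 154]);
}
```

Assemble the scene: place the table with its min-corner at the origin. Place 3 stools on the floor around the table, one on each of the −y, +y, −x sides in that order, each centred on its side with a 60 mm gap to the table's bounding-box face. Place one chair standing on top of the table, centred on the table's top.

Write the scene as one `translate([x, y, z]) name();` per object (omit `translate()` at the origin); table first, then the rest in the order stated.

table();
translate([520, -360, 0]) stool();
translate([520, 614, 0]) stool();
translate([-419, 127, 0]) stool();
translate([482, 53, 707]) chair();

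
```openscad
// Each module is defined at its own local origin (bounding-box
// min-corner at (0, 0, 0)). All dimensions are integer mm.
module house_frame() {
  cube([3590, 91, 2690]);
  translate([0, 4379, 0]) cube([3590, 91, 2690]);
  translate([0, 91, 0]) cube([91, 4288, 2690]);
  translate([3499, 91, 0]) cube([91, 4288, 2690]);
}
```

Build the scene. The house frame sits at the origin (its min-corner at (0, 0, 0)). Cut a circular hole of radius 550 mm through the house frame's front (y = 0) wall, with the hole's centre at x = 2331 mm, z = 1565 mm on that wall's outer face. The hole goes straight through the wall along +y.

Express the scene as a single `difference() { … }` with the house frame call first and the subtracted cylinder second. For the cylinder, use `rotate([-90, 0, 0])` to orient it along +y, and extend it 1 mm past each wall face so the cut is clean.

difference() {
  house_frame();
  translate([2331, -1, 1565]) rotate([-90, 0, 0]) cylinder(h = 93, r = 550);
}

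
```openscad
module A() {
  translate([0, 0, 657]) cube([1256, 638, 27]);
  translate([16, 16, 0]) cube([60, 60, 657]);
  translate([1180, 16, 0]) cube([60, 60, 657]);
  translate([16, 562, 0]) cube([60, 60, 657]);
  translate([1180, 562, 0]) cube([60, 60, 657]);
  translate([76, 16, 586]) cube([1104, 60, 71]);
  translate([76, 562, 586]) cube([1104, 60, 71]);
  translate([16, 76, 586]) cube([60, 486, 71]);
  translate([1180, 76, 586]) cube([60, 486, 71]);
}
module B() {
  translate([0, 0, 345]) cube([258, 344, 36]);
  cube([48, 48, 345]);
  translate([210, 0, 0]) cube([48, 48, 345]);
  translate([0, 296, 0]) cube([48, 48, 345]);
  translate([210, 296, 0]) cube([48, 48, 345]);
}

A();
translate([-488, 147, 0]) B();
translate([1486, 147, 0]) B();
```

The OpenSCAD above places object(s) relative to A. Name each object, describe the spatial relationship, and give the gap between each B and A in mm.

A is a table. B is a stool. Two stools sit around the table at the −x, +x sides. The gap between each stool and the table is 230 mm.

Each stool's nearest face is 230 mm from the table's bounding box.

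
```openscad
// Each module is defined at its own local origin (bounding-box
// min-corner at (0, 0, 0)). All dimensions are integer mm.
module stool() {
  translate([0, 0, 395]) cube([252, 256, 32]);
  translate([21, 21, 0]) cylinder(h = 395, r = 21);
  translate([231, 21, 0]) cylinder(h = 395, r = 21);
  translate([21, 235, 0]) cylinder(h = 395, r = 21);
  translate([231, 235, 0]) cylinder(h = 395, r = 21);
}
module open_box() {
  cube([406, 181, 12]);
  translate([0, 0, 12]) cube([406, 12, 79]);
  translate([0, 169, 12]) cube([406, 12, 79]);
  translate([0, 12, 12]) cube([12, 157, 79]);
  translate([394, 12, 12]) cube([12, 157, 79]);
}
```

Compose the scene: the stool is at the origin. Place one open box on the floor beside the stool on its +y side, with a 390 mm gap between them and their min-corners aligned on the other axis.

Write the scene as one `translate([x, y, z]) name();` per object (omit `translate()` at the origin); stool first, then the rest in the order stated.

stool();
translate([0, 646, 0]) open_box();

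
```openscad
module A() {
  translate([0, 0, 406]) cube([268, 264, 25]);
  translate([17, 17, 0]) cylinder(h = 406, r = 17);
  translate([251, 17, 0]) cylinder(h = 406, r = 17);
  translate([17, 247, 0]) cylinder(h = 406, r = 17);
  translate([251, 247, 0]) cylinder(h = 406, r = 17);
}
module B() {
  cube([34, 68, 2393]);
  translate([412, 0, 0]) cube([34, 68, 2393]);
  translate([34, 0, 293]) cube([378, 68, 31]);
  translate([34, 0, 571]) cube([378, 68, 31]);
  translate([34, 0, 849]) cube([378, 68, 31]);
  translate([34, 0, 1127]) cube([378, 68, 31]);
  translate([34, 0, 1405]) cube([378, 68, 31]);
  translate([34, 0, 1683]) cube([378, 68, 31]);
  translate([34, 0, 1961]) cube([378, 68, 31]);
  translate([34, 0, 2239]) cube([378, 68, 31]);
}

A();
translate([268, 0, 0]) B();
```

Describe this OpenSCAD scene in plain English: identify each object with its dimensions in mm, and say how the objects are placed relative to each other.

A is a simple wooden stool: a rectangular seat 268 mm (x) by 264 mm (y), 25 mm thick, top face at z = 431 mm, on four round legs, each 34 mm in diameter. The legs rest on z = 0, each leg's axis is inset half a diameter from the nearest pair of seat edges (so the leg's bounding box is flush with the corner).

B is a wooden ladder with two side rails of 34×68 mm section and 2393 mm height, set 446 mm apart overall. Between them run 8 rectangular rungs (68 mm deep, 31 mm thick), front faces flush with the rails' −y face. The bottom of the first rung is 293 mm above the floor and each subsequent rung is 278 mm higher than the one below.

The ladder is against the stool's +x side, with their −y faces flush.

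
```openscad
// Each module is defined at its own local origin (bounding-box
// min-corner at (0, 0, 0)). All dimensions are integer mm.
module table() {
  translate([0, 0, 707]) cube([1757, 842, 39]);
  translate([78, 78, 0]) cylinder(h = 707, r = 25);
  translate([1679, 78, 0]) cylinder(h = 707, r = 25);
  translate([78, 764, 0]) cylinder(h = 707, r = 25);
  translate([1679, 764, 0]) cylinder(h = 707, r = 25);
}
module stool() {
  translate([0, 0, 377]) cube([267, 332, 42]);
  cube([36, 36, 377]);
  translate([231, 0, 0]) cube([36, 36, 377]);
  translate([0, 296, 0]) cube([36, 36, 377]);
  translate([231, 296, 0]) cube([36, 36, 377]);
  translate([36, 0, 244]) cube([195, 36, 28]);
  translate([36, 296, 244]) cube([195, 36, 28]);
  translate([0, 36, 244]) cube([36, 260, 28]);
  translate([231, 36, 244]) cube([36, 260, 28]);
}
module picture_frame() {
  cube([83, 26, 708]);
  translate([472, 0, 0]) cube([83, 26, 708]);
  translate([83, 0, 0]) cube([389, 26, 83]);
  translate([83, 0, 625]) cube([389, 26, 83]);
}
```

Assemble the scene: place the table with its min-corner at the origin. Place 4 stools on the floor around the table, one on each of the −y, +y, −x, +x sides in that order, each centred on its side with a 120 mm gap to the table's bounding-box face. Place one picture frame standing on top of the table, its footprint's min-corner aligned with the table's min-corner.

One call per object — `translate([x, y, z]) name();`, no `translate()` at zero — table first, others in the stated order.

table();
translate([745, -452, 0]) stool();
translate([745, 962, 0]) stool();
translate([-387, 255, 0]) stool();
translate([1877, 255, 0]) stool();
translate([0, 0, 746]) picture_frame();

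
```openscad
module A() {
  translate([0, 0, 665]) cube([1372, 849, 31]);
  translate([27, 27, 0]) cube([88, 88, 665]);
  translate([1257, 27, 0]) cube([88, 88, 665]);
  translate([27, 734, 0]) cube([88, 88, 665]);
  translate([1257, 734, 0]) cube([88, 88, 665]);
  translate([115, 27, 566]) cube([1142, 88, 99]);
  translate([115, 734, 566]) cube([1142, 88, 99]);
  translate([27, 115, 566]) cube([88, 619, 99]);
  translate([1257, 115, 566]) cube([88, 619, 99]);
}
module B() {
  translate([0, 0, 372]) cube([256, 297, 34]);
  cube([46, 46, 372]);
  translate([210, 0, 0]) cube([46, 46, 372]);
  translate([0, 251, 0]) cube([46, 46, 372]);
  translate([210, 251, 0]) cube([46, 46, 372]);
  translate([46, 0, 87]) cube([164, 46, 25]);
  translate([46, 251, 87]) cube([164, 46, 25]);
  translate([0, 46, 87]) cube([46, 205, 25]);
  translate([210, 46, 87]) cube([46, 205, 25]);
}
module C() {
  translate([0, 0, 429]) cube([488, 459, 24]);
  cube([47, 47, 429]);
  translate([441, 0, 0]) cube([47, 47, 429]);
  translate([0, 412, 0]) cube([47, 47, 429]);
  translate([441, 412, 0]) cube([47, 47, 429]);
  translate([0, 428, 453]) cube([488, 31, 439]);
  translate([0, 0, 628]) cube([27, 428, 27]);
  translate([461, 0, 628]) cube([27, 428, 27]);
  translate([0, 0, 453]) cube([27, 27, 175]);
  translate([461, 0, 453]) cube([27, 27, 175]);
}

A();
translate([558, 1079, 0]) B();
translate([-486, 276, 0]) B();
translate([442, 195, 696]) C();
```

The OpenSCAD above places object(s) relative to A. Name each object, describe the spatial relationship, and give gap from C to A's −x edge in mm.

A is a table. B is a stool. C is a chair. Two stools sit around the table at the +y, −x sides. The chair is on top of the table, centred. The gap from the chair to the table's −x edge is 442 mm.

The chair's min-x is at 442; the table's min-x is 0; gap = 442 mm.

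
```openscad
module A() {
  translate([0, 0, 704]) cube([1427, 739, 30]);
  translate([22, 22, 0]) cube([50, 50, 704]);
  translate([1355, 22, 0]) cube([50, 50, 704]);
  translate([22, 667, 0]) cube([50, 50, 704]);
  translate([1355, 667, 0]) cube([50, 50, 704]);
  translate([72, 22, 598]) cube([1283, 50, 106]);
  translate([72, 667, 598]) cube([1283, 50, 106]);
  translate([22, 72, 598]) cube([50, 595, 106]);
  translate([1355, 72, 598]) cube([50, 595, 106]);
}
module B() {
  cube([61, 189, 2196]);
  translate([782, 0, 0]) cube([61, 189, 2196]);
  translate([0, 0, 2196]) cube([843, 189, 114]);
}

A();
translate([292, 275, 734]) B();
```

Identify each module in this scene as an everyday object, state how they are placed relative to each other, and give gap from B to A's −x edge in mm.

The door frame's min-x is at 292; the table's min-x is 0; gap = 292 mm.

A is a table. B is a door frame. The door frame is on top of the table, centred. The gap from the door frame to the table's −x edge is 292 mm.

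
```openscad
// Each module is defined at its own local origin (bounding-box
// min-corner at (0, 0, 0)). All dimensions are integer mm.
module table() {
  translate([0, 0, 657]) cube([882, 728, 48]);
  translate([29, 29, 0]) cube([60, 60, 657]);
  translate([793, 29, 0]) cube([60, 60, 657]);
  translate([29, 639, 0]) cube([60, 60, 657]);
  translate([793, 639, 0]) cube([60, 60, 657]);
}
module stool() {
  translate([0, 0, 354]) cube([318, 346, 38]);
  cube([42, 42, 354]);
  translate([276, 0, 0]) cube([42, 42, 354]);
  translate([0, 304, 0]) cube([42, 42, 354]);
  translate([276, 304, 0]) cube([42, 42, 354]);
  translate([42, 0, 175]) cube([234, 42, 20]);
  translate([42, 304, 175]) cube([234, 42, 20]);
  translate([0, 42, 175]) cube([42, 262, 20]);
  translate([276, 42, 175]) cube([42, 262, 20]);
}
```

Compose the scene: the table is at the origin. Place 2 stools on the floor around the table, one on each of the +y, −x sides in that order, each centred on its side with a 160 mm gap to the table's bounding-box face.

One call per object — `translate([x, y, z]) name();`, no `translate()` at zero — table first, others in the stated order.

table();
translate([282, 888, 0]) stool();
translate([-478, 191, 0]) stool();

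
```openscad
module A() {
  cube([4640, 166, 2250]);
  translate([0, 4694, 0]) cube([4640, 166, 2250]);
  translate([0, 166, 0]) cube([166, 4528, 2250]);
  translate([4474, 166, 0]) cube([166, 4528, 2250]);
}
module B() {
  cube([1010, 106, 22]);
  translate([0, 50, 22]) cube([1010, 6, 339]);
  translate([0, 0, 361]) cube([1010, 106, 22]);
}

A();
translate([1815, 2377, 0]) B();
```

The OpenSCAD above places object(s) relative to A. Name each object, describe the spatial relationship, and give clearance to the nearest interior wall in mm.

A is a house frame. B is an I-beam. The I-beam sits inside the house frame, centred. The clearance to the nearest interior wall is 1649 mm.

Clearances: x = 1649, y = 2211; minimum 1649 mm.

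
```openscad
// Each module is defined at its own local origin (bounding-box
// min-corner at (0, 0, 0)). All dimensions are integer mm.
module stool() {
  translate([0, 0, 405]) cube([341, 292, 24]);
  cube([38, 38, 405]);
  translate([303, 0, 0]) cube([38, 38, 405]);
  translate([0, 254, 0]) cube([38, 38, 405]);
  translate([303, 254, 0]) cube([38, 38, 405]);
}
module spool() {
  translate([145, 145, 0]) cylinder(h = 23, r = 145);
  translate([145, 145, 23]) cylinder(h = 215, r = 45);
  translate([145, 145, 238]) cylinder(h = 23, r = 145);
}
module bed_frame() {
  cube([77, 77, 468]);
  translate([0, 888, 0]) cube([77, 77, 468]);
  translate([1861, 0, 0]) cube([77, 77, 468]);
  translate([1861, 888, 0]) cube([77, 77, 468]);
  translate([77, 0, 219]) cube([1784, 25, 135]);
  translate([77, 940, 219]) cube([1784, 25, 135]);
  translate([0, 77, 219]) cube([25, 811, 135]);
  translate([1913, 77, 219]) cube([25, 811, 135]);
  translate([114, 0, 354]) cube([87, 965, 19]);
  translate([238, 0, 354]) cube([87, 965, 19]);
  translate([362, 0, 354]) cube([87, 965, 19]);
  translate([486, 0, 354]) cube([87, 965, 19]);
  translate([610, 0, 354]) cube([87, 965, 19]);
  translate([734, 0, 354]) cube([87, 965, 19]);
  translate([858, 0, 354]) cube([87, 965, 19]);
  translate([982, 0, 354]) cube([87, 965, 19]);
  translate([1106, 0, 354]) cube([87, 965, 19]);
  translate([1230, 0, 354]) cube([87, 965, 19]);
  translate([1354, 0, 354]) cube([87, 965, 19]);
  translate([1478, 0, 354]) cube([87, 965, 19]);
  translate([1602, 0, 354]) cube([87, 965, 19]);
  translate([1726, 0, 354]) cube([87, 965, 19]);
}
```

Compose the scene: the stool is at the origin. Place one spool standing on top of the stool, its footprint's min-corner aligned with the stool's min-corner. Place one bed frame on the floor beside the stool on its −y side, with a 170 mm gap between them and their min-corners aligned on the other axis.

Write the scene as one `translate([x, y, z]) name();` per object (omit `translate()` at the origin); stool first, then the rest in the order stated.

stool();
translate([0, 0, 429]) spool();
translate([0, -1135, 0]) bed_frame();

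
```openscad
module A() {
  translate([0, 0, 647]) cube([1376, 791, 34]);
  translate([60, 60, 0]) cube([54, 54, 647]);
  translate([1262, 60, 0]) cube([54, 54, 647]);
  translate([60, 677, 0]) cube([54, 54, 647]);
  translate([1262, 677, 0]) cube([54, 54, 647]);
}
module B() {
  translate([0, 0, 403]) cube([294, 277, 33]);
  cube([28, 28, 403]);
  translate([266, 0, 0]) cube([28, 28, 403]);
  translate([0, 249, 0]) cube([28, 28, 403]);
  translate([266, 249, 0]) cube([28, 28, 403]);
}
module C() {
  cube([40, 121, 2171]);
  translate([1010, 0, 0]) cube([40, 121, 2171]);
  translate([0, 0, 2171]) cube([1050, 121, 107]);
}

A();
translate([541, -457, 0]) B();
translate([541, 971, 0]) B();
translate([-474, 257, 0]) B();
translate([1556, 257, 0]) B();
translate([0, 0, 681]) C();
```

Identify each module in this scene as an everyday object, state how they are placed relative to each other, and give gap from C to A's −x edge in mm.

The door frame's min-x is at 0; the table's min-x is 0; gap = 0 mm.

A is a table. B is a stool. C is a door frame. Four stools sit around the table at the −y, +y, −x, +x sides. The door frame is on top of the table. The gap from the door frame to the table's −x edge is 0 mm.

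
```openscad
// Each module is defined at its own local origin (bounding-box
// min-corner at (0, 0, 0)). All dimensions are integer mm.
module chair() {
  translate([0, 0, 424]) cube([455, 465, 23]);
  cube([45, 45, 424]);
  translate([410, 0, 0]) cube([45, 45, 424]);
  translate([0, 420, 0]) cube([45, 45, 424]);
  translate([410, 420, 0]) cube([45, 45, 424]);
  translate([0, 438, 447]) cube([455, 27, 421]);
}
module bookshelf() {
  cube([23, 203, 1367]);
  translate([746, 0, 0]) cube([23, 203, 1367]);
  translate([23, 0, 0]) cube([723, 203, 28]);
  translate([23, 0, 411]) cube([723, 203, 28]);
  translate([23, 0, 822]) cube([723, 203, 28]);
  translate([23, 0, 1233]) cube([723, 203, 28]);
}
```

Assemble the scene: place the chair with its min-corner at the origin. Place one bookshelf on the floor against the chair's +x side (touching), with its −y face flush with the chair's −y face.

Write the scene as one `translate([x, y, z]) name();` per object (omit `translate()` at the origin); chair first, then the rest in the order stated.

chair();
translate([455, 0, 0]) bookshelf();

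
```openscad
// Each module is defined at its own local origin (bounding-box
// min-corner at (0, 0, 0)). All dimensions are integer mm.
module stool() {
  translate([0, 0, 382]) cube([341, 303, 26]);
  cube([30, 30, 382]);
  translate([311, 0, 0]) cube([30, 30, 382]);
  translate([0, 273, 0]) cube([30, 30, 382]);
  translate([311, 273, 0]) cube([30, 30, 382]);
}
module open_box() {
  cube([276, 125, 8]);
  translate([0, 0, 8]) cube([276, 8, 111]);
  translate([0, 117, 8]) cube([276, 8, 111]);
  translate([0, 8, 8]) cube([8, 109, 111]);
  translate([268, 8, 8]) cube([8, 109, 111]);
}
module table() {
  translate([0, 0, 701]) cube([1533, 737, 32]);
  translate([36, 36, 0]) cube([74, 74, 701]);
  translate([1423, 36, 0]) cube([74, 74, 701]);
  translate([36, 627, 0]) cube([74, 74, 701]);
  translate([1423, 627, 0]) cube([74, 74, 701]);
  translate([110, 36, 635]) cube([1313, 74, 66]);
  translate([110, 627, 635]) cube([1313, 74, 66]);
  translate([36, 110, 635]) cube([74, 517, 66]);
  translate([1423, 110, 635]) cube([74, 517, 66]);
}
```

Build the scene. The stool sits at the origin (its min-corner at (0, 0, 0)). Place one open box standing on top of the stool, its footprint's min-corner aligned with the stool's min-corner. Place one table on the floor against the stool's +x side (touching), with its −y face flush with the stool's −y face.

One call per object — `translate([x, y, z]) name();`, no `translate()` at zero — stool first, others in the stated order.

stool();
translate([0, 0, 408]) open_box();
translate([341, 0, 0]) table();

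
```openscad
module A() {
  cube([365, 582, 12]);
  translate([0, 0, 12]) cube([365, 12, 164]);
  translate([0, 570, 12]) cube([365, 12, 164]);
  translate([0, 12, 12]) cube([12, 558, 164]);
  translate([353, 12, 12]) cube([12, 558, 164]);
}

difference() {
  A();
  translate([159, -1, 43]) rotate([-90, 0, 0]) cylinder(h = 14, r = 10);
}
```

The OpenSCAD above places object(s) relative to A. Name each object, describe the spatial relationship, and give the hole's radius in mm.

The subtracted cylinder has r = 10 mm.

A is an open box. The open box has a circular hole through its front wall. The hole's radius is 10 mm.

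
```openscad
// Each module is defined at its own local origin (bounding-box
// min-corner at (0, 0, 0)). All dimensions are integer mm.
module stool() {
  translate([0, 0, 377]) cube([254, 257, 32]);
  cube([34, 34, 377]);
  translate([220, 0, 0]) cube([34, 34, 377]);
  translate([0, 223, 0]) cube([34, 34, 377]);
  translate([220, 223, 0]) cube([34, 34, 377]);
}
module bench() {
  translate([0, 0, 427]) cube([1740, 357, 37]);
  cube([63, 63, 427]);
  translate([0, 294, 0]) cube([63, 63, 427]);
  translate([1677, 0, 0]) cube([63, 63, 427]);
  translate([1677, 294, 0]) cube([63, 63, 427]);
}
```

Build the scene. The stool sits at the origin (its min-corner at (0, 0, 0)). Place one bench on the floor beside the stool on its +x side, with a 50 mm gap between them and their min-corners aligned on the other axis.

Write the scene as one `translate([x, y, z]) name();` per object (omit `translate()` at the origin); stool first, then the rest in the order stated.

stool();
translate([304, 0, 0]) bench();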